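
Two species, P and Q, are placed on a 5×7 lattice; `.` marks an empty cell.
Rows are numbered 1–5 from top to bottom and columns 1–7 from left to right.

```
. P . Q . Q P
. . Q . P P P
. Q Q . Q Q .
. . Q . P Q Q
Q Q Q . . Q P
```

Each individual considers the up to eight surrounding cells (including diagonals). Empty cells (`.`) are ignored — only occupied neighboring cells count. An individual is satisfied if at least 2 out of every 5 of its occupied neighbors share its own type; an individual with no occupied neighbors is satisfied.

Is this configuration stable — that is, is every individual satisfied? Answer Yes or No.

No

(1,2)P 0/1 unhappy
(1,4)Q 1/2 ok
(1,6)Q 0/4 unhappy
(1,7)P 2/3 ok
(2,3)Q 3/4 ok
(2,5)P 1/5 unhappy
(2,6)P 3/6 ok
(2,7)P 2/4 ok
(3,2)Q 3/3 ok
(3,3)Q 3/3 ok
(3,5)Q 2/5 ok
(3,6)Q 3/7 ok
(4,3)Q 4/4 ok
(4,5)P 0/4 unhappy
(4,6)Q 4/6 ok
(4,7)Q 3/4 ok
(5,1)Q 1/1 ok
(5,2)Q 3/3 ok
(5,3)Q 2/2 ok
(5,6)Q 2/4 ok
(5,7)P 0/3 unhappy
For instance (1,2) has only 0/1 same-type neighbors, below 2/5.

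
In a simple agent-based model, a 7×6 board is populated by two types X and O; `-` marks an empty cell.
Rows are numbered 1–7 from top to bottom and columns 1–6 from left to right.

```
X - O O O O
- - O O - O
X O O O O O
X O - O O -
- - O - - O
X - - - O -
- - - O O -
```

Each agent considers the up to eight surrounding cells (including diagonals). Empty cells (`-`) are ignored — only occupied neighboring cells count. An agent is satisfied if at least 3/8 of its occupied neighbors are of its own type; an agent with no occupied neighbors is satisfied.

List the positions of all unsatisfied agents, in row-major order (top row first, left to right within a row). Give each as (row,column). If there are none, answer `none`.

(3,1), (4,1)

(1,1)X 0/0 ✓
(1,3)O 3/3 ✓
(1,4)O 4/4 ✓
(1,5)O 4/4 ✓
(1,6)O 2/2 ✓
(2,3)O 6/6 ✓
(2,4)O 7/7 ✓
(2,6)O 4/4 ✓
(3,1)X 1/3 ✗
(3,2)O 3/5 ✓
(3,3)O 6/6 ✓
(3,4)O 6/6 ✓
(3,5)O 6/6 ✓
(3,6)O 3/3 ✓
(4,1)X 1/3 ✗
(4,2)O 3/5 ✓
(4,4)O 5/5 ✓
(4,5)O 5/5 ✓
(5,3)O 2/2 ✓
(5,6)O 2/2 ✓
(6,1)X 0/0 ✓
(6,5)O 3/3 ✓
(7,4)O 2/2 ✓
(7,5)O 2/2 ✓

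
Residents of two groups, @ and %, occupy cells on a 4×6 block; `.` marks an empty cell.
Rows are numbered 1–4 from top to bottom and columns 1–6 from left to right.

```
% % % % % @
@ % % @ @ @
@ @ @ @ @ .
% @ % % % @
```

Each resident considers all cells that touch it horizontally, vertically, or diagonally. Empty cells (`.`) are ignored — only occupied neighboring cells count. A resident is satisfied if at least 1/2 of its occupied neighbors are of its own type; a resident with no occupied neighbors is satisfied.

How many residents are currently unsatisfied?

6

(1,1)% 2/3 ok
(1,2)% 4/5 ok
(1,3)% 4/5 ok
(1,4)% 3/5 ok
(1,5)% 1/5 unhappy
(1,6)@ 2/3 ok
(2,1)@ 2/5 unhappy
(2,2)% 4/8 ok
(2,3)% 4/8 ok
(2,4)@ 4/8 ok
(2,5)@ 5/7 ok
(2,6)@ 3/4 ok
(3,1)@ 3/5 ok
(3,2)@ 4/8 ok
(3,3)@ 4/8 ok
(3,4)@ 4/8 ok
(3,5)@ 5/7 ok
(4,1)% 0/3 unhappy
(4,2)@ 3/5 ok
(4,3)% 1/5 unhappy
(4,4)% 2/5 unhappy
(4,5)% 1/4 unhappy
(4,6)@ 1/2 ok
Unsatisfied: (1,5), (2,1), (4,1), (4,3), (4,4), (4,5) — 6 in total.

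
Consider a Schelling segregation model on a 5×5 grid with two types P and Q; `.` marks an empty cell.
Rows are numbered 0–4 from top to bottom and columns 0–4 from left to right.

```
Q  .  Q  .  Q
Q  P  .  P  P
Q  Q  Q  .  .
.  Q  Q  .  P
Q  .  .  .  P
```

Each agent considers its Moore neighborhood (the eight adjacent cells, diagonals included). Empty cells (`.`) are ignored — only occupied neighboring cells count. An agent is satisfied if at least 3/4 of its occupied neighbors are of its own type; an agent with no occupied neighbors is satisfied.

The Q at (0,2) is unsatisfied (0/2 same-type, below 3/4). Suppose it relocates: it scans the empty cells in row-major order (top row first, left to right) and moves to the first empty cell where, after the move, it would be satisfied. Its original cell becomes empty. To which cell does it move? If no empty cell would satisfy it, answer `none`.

Vacating (0,2). Empty cells in order:
  (0,1): 2/3 same-type → still unsatisfied.
  (0,3): 1/3 same-type → still unsatisfied.
  (1,2): 2/4 same-type → still unsatisfied.
  (2,3): 2/5 same-type → still unsatisfied.
  (2,4): 0/3 same-type → still unsatisfied.
  (3,0): 4/4 same-type → satisfied — stop here.

(3,0)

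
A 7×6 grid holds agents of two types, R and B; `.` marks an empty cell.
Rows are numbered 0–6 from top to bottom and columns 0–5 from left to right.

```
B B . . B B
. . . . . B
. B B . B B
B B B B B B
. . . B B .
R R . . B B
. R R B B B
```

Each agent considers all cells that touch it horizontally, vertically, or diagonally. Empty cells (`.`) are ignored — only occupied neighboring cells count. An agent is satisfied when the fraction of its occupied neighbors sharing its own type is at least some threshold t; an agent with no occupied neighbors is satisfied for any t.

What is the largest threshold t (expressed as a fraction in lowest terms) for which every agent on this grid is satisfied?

(0,0)B 1/1
(0,1)B 1/1
(0,4)B 2/2
(0,5)B 2/2
(1,5)B 4/4
(2,1)B 4/4
(2,2)B 4/4
(2,4)B 5/5
(2,5)B 4/4
(3,0)B 2/2
(3,1)B 4/4
(3,2)B 5/5
(3,3)B 6/6
(3,4)B 6/6
(3,5)B 4/4
(4,3)B 5/5
(4,4)B 6/6
(5,0)R 2/2
(5,1)R 3/3
(5,4)B 6/6
(5,5)B 4/4
(6,1)R 3/3
(6,2)R 2/3
(6,3)B 2/3
(6,4)B 4/4
(6,5)B 3/3
The smallest same-type fraction is 2/3 at (6,2), which reduces to 2/3. Any threshold above that leaves this agent unsatisfied.

2/3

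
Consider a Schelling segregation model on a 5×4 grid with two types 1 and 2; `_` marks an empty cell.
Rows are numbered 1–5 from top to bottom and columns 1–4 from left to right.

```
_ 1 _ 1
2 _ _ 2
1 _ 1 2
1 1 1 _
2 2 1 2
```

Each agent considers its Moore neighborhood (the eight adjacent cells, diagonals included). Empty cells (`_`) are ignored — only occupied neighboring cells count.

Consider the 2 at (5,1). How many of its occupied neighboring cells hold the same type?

1

Occupied neighbors of (5,1): (4,1)=1, (4,2)=1, (5,2)=2.
Same type (2): 1 of 3.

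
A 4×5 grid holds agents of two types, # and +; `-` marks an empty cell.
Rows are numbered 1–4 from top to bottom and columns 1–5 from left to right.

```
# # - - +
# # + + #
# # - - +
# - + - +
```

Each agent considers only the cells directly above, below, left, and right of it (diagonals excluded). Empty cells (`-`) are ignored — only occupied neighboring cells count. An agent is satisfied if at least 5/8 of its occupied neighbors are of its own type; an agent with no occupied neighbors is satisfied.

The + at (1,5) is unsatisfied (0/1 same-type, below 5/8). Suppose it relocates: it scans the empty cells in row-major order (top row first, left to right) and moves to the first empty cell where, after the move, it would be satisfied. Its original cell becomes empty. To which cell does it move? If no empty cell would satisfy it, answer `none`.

Vacating (1,5). Empty cells in order:
  (1,3): 1/2 same-type → still unsatisfied.
  (1,4): 1/1 same-type → satisfied — stop here.

(1,4)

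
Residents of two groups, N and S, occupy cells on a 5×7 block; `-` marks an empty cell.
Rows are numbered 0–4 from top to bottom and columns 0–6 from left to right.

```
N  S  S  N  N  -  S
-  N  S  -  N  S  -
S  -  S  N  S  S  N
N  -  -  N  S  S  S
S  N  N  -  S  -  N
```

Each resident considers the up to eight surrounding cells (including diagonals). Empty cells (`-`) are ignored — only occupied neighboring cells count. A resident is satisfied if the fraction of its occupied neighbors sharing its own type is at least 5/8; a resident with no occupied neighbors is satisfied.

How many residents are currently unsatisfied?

18

Row 0: (0,0)N 1/2 ✗ · (0,1)S 2/4 ✗ · (0,2)S 2/4 ✗ · (0,3)N 2/4 ✗ · (0,4)N 2/3 ✓ · (0,6)S 1/1 ✓
Row 1: (1,1)N 1/6 ✗ · (1,2)S 3/6 ✗ · (1,4)N 3/6 ✗ · (1,5)S 3/6 ✗
Row 2: (2,0)S 0/2 ✗ · (2,2)S 1/4 ✗ · (2,3)N 2/6 ✗ · (2,4)S 4/7 ✗ · (2,5)S 5/7 ✓ · (2,6)N 0/4 ✗
Row 3: (3,0)N 1/3 ✗ · (3,3)N 2/6 ✗ · (3,4)S 4/6 ✓ · (3,5)S 5/7 ✓ · (3,6)S 2/4 ✗
Row 4: (4,0)S 0/2 ✗ · (4,1)N 2/3 ✓ · (4,2)N 2/2 ✓ · (4,4)S 2/3 ✓ · (4,6)N 0/2 ✗
Unsatisfied: (0,0), (0,1), (0,2), (0,3), (1,1), (1,2), (1,4), (1,5), (2,0), (2,2), (2,3), (2,4), (2,6), (3,0), (3,3), (3,6), (4,0), (4,6) — 18 in total.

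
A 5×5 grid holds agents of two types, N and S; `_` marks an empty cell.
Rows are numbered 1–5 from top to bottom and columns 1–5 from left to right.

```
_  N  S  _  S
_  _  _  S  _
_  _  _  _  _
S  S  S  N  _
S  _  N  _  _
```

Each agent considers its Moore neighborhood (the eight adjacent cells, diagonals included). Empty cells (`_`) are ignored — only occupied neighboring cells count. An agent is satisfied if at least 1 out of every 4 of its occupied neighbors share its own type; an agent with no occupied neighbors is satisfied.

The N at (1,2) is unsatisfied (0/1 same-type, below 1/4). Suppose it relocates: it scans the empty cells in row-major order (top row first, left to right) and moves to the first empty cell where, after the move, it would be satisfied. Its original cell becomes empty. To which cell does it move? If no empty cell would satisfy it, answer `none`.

(1,1)

Vacating (1,2). Empty cells in order:
  (1,1): 0/0 same-type → satisfied — stop here.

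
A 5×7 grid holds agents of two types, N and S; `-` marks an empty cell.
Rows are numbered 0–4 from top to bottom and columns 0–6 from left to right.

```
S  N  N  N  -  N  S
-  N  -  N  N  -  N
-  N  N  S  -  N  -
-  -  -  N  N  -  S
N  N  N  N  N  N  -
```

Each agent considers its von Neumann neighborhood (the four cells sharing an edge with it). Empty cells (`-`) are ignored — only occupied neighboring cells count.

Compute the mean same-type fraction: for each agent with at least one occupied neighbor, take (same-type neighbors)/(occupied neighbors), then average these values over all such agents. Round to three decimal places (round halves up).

(0,0)S 0/1
(0,1)N 2/3
(0,2)N 2/2
(0,3)N 2/2
(0,5)N 0/1
(0,6)S 0/2
(1,1)N 2/2
(1,3)N 2/3
(1,4)N 1/1
(1,6)N 0/1
(2,1)N 2/2
(2,2)N 1/2
(2,3)S 0/3
(2,5)N — no occupied neighbors
(3,3)N 2/3
(3,4)N 2/2
(3,6)S — no occupied neighbors
(4,0)N 1/1
(4,1)N 2/2
(4,2)N 2/2
(4,3)N 3/3
(4,4)N 3/3
(4,5)N 1/1
Sum over 21 agents: 0/1 + 2/3 + 2/2 + 2/2 + 0/1 + 0/2 + 2/2 + 2/3 + 1/1 + 0/1 + 2/2 + 1/2 + 0/3 + 2/3 + 2/2 + 1/1 + 2/2 + 2/2 + 3/3 + 3/3 + 1/1 = 29/2; mean = 29/2 ÷ 21 = 29/42 = 0.690476… → 0.690.

0.690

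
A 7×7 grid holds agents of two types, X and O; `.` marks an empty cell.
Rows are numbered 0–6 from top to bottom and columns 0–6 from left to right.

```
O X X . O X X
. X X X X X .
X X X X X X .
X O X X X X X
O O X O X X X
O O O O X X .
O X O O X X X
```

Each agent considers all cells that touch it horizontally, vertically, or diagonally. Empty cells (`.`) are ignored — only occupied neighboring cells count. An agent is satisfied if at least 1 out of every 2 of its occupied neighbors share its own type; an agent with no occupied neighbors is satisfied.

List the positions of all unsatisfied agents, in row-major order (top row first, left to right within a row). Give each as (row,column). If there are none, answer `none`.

Row 0: (0,0)O 0/2 not · (0,1)X 3/4 satisfied · (0,2)X 4/4 satisfied · (0,4)O 0/4 not · (0,5)X 3/4 satisfied · (0,6)X 2/2 satisfied
Row 1: (1,1)X 6/7 satisfied · (1,2)X 7/7 satisfied · (1,3)X 6/7 satisfied · (1,4)X 6/7 satisfied · (1,5)X 5/6 satisfied
Row 2: (2,0)X 3/4 satisfied · (2,1)X 6/7 satisfied · (2,2)X 7/8 satisfied · (2,3)X 8/8 satisfied · (2,4)X 8/8 satisfied · (2,5)X 6/6 satisfied
Row 3: (3,0)X 2/5 not · (3,1)O 2/8 not · (3,2)X 5/8 satisfied · (3,3)X 7/8 satisfied · (3,4)X 7/8 satisfied · (3,5)X 7/7 satisfied · (3,6)X 4/4 satisfied
Row 4: (4,0)O 4/5 satisfied · (4,1)O 5/8 satisfied · (4,2)X 2/8 not · (4,3)O 2/8 not · (4,4)X 6/8 satisfied · (4,5)X 7/7 satisfied · (4,6)X 4/4 satisfied
Row 5: (5,0)O 4/5 satisfied · (5,1)O 6/8 satisfied · (5,2)O 6/8 satisfied · (5,3)O 4/8 satisfied · (5,4)X 5/8 satisfied · (5,5)X 7/7 satisfied
Row 6: (6,0)O 2/3 satisfied · (6,1)X 0/5 not · (6,2)O 4/5 satisfied · (6,3)O 3/5 satisfied · (6,4)X 3/5 satisfied · (6,5)X 4/4 satisfied · (6,6)X 2/2 satisfied

(0,0), (0,4), (3,0), (3,1), (4,2), (4,3), (6,1)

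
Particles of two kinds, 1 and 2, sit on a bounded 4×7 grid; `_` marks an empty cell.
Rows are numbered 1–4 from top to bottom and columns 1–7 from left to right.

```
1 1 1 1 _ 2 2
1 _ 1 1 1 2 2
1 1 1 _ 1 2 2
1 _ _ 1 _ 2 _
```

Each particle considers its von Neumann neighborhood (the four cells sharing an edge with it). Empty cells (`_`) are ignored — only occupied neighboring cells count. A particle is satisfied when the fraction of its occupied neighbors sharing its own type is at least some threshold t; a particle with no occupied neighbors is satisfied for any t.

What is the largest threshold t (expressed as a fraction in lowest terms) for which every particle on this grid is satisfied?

1/2

(1,1)1 2/2
(1,2)1 2/2
(1,3)1 3/3
(1,4)1 2/2
(1,6)2 2/2
(1,7)2 2/2
(2,1)1 2/2
(2,3)1 3/3
(2,4)1 3/3
(2,5)1 2/3
(2,6)2 3/4
(2,7)2 3/3
(3,1)1 3/3
(3,2)1 2/2
(3,3)1 2/2
(3,5)1 1/2
(3,6)2 3/4
(3,7)2 2/2
(4,1)1 1/1
(4,4)1 — no occupied neighbors
(4,6)2 1/1
The smallest same-type fraction is 1/2 at (3,5), which reduces to 1/2. Any threshold above that leaves this particle unsatisfied.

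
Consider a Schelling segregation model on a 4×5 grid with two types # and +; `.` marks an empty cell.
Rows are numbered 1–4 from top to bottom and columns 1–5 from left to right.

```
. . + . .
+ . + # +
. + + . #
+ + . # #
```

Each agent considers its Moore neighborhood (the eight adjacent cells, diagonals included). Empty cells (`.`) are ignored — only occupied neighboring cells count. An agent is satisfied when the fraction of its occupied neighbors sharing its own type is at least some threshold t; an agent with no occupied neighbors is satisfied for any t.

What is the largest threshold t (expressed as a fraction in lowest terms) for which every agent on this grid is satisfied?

0/1

(1,3)+ 1/2
(2,1)+ 1/1
(2,3)+ 3/4
(2,4)# 1/5
(2,5)+ 0/2
(3,2)+ 5/5
(3,3)+ 3/5
(3,5)# 3/4
(4,1)+ 2/2
(4,2)+ 3/3
(4,4)# 2/3
(4,5)# 2/2
The smallest same-type fraction is 0/2 at (2,5), which reduces to 0/1. Any threshold above that leaves this agent unsatisfied.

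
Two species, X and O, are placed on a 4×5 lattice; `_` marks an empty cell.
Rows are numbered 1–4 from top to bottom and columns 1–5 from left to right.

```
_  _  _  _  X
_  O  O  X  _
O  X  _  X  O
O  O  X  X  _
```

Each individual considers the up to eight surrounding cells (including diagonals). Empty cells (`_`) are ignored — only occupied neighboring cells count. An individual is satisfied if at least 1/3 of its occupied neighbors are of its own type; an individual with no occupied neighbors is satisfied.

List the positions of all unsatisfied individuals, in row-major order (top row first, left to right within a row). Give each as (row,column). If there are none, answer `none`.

(2,3), (3,2), (3,5)

Row 1: (1,5)X 1/1 satisfied
Row 2: (2,2)O 2/3 satisfied · (2,3)O 1/4 not · (2,4)X 2/4 satisfied
Row 3: (3,1)O 3/4 satisfied · (3,2)X 1/6 not · (3,4)X 3/5 satisfied · (3,5)O 0/3 not
Row 4: (4,1)O 2/3 satisfied · (4,2)O 2/4 satisfied · (4,3)X 3/4 satisfied · (4,4)X 2/3 satisfied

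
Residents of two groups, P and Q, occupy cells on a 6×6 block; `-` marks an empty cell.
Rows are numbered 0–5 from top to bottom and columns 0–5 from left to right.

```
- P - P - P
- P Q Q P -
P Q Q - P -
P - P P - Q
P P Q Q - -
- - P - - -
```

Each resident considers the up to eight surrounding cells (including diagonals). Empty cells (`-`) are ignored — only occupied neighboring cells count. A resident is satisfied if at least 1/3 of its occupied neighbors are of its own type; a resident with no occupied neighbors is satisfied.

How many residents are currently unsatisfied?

Row 0: (0,1)P 1/2 ok · (0,3)P 1/3 ok · (0,5)P 1/1 ok
Row 1: (1,1)P 2/5 ok · (1,2)Q 3/6 ok · (1,3)Q 2/5 ok · (1,4)P 3/4 ok
Row 2: (2,0)P 2/3 ok · (2,1)Q 2/6 ok · (2,2)Q 3/6 ok · (2,4)P 2/4 ok
Row 3: (3,0)P 3/4 ok · (3,2)P 2/6 ok · (3,3)P 2/5 ok · (3,5)Q 0/1 unhappy
Row 4: (4,0)P 2/2 ok · (4,1)P 4/5 ok · (4,2)Q 1/5 unhappy · (4,3)Q 1/4 unhappy
Row 5: (5,2)P 1/3 ok
Unsatisfied: (3,5), (4,2), (4,3) — 3 in total.

3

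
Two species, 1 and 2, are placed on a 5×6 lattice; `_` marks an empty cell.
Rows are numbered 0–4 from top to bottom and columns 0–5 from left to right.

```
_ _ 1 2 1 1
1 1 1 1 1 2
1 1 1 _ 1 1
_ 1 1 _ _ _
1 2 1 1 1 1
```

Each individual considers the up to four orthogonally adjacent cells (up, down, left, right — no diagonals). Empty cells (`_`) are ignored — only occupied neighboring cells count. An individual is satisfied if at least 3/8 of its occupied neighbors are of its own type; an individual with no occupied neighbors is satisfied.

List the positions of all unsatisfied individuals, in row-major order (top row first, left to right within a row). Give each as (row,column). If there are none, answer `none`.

Row 0: (0,2)1 1/2 ok · (0,3)2 0/3 unhappy · (0,4)1 2/3 ok · (0,5)1 1/2 ok
Row 1: (1,0)1 2/2 ok · (1,1)1 3/3 ok · (1,2)1 4/4 ok · (1,3)1 2/3 ok · (1,4)1 3/4 ok · (1,5)2 0/3 unhappy
Row 2: (2,0)1 2/2 ok · (2,1)1 4/4 ok · (2,2)1 3/3 ok · (2,4)1 2/2 ok · (2,5)1 1/2 ok
Row 3: (3,1)1 2/3 ok · (3,2)1 3/3 ok
Row 4: (4,0)1 0/1 unhappy · (4,1)2 0/3 unhappy · (4,2)1 2/3 ok · (4,3)1 2/2 ok · (4,4)1 2/2 ok · (4,5)1 1/1 ok

(0,3), (1,5), (4,0), (4,1)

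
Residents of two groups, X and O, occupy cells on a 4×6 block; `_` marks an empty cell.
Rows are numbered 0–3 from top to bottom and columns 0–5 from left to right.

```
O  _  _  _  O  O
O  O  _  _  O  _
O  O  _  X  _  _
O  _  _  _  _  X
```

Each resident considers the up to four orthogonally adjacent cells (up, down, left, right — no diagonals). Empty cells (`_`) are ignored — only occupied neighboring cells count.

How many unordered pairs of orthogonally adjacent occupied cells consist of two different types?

0

Scan each occupied cell's neighbors to the right and below so each pair is counted once.
Row 0: O(0,0)–O(1,0)= O(0,4)–O(0,5)= O(0,4)–O(1,4)=  → 0/3 unlike.
Row 1: O(1,0)–O(1,1)= O(1,0)–O(2,0)= O(1,1)–O(2,1)=  → 0/3 unlike.
Row 2: O(2,0)–O(2,1)= O(2,0)–O(3,0)=  → 0/2 unlike.
Total adjacent occupied pairs: 8; unlike-type pairs: 0.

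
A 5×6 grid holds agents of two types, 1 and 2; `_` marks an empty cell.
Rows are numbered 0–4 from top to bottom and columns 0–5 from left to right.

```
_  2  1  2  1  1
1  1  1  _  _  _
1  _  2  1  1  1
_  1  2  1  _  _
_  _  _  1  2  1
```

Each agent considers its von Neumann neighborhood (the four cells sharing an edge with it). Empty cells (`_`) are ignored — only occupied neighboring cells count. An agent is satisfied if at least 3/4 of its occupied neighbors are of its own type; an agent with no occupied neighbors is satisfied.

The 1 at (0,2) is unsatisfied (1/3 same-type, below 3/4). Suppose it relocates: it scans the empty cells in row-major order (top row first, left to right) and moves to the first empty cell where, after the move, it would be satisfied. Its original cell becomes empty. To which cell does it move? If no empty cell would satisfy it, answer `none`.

Vacating (0,2). Empty cells in order:
  (0,0): 1/2 same-type → still unsatisfied.
  (1,3): 2/3 same-type → still unsatisfied.
  (1,4): 2/2 same-type → satisfied — stop here.

(1,4)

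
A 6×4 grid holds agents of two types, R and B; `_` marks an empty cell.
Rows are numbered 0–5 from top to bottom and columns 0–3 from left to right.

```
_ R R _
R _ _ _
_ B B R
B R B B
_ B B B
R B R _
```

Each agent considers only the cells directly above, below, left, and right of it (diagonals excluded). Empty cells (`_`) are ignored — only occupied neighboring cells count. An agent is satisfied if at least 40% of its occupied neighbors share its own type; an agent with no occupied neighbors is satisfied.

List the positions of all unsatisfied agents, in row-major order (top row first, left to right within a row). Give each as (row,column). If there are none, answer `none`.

(2,3), (3,0), (3,1), (5,0), (5,1), (5,2)

(0,1)R 1/1 ✓
(0,2)R 1/1 ✓
(1,0)R 0/0 ✓
(2,1)B 1/2 ✓
(2,2)B 2/3 ✓
(2,3)R 0/2 ✗
(3,0)B 0/1 ✗
(3,1)R 0/4 ✗
(3,2)B 3/4 ✓
(3,3)B 2/3 ✓
(4,1)B 2/3 ✓
(4,2)B 3/4 ✓
(4,3)B 2/2 ✓
(5,0)R 0/1 ✗
(5,1)B 1/3 ✗
(5,2)R 0/2 ✗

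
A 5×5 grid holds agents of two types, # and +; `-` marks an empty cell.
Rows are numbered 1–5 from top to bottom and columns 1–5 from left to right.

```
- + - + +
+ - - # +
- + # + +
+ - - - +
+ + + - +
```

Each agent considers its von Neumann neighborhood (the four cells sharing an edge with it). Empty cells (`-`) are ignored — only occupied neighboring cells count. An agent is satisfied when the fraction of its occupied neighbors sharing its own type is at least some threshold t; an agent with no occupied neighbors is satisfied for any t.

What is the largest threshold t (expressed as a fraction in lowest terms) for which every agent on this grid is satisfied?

0/1

Row 1: (1,2)+ — no occupied neighbors · (1,4)+ 1/2 · (1,5)+ 2/2
Row 2: (2,1)+ — no occupied neighbors · (2,4)# 0/3 · (2,5)+ 2/3
Row 3: (3,2)+ 0/1 · (3,3)# 0/2 · (3,4)+ 1/3 · (3,5)+ 3/3
Row 4: (4,1)+ 1/1 · (4,5)+ 2/2
Row 5: (5,1)+ 2/2 · (5,2)+ 2/2 · (5,3)+ 1/1 · (5,5)+ 1/1
The smallest same-type fraction is 0/3 at (2,4), which reduces to 0/1. Any threshold above that leaves this agent unsatisfied.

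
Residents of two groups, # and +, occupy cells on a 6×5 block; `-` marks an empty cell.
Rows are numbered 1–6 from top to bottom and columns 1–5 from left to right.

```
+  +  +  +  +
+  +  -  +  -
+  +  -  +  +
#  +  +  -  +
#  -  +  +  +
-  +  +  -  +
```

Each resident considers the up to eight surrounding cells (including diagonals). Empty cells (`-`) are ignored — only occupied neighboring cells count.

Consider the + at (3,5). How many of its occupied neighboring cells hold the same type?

3

Occupied neighbors of (3,5): (2,4)=+, (3,4)=+, (4,5)=+.
Same type (+): 3 of 3.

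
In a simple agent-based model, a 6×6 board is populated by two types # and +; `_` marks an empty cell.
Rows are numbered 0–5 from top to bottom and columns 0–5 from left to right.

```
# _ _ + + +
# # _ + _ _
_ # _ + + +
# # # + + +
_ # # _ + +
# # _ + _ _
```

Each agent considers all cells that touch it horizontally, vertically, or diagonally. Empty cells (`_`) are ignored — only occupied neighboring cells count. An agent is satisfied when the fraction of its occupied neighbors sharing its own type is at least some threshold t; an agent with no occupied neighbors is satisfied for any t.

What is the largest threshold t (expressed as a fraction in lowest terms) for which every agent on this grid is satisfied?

Row 0: (0,0)# 2/2 · (0,3)+ 2/2 · (0,4)+ 3/3 · (0,5)+ 1/1
Row 1: (1,0)# 3/3 · (1,1)# 3/3 · (1,3)+ 4/4
Row 2: (2,1)# 5/5 · (2,3)+ 4/5 · (2,4)+ 6/6 · (2,5)+ 3/3
Row 3: (3,0)# 3/3 · (3,1)# 5/5 · (3,2)# 4/6 · (3,3)+ 4/6 · (3,4)+ 7/7 · (3,5)+ 5/5
Row 4: (4,1)# 6/6 · (4,2)# 4/6 · (4,4)+ 5/5 · (4,5)+ 3/3
Row 5: (5,0)# 2/2 · (5,1)# 3/3 · (5,3)+ 1/2
The smallest same-type fraction is 1/2 at (5,3), which reduces to 1/2. Any threshold above that leaves this agent unsatisfied.

1/2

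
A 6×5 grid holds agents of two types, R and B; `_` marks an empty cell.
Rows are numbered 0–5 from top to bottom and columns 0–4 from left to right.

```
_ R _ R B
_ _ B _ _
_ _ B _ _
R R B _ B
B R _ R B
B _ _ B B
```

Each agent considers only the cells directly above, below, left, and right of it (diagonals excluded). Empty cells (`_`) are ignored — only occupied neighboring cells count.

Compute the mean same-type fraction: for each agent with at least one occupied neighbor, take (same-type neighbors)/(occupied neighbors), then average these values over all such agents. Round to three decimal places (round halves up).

0.578

Row 0: (0,1)R — no occupied neighbors · (0,3)R 0/1 · (0,4)B 0/1
Row 1: (1,2)B 1/1
Row 2: (2,2)B 2/2
Row 3: (3,0)R 1/2 · (3,1)R 2/3 · (3,2)B 1/2 · (3,4)B 1/1
Row 4: (4,0)B 1/3 · (4,1)R 1/2 · (4,3)R 0/2 · (4,4)B 2/3
Row 5: (5,0)B 1/1 · (5,3)B 1/2 · (5,4)B 2/2
Sum over 15 agents: 0/1 + 0/1 + 1/1 + 2/2 + 1/2 + 2/3 + 1/2 + 1/1 + 1/3 + 1/2 + 0/2 + 2/3 + 1/1 + 1/2 + 2/2 = 26/3; mean = 26/3 ÷ 15 = 26/45 = 0.577777… → 0.578.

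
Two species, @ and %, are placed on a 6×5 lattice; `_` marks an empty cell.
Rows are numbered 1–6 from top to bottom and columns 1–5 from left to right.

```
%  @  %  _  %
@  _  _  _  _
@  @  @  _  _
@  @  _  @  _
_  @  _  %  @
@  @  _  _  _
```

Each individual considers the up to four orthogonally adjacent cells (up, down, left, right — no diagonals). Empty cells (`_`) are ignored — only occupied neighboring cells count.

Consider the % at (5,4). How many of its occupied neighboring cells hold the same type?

0

Occupied neighbors of (5,4): (4,4)=@, (5,5)=@.
Same type (%): 0 of 2.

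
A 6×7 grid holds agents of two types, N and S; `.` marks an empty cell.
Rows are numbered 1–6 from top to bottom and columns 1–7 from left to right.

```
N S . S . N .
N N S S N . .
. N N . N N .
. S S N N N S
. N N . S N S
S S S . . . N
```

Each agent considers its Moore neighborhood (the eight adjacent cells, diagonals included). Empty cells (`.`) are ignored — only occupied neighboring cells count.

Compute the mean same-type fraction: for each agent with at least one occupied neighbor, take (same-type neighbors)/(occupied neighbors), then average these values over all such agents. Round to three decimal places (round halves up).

Row 1: (1,1)N 2/3 · (1,2)S 1/4 · (1,4)S 2/3 · (1,6)N 1/1
Row 2: (2,1)N 3/4 · (2,2)N 4/6 · (2,3)S 3/6 · (2,4)S 2/5 · (2,5)N 3/5
Row 3: (3,2)N 3/6 · (3,3)N 3/7 · (3,5)N 5/6 · (3,6)N 4/5
Row 4: (4,2)S 1/5 · (4,3)S 1/6 · (4,4)N 4/6 · (4,5)N 5/6 · (4,6)N 4/7 · (4,7)S 1/4
Row 5: (5,2)N 1/6 · (5,3)N 2/6 · (5,5)S 0/4 · (5,6)N 3/6 · (5,7)S 1/4
Row 6: (6,1)S 1/2 · (6,2)S 2/4 · (6,3)S 1/3 · (6,7)N 1/2
Sum over 28 agents: 2/3 + 1/4 + 2/3 + 1/1 + 3/4 + 4/6 + 3/6 + 2/5 + 3/5 + 3/6 + 3/7 + 5/6 + 4/5 + 1/5 + 1/6 + 4/6 + 5/6 + 4/7 + 1/4 + 1/6 + 2/6 + 0/4 + 3/6 + 1/4 + 1/2 + 2/4 + 1/3 + 1/2 = 83/6; mean = 83/6 ÷ 28 = 83/168 = 0.494047… → 0.494.

0.494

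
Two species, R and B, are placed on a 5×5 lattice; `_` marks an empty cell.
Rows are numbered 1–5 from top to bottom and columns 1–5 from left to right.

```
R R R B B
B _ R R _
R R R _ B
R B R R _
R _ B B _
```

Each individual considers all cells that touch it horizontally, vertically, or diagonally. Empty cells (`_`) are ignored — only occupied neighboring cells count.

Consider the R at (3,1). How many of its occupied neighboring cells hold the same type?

2

Occupied neighbors of (3,1): (2,1)=B, (3,2)=R, (4,1)=R, (4,2)=B.
Same type (R): 2 of 4.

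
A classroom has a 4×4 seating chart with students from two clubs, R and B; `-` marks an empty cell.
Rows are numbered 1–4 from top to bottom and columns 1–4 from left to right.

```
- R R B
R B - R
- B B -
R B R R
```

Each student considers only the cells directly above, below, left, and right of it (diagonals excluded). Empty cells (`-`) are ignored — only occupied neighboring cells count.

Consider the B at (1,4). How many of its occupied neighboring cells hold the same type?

0

Occupied neighbors of (1,4): (2,4)=R, (1,3)=R.
Same type (B): 0 of 2.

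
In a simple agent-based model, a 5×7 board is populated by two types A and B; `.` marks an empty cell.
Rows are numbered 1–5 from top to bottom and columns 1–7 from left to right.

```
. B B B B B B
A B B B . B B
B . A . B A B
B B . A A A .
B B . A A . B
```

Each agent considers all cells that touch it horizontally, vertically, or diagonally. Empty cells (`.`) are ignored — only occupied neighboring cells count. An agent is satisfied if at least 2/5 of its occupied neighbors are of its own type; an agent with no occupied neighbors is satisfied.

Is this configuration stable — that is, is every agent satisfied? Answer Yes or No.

No

(1,2)B 3/4 ok
(1,3)B 5/5 ok
(1,4)B 4/4 ok
(1,5)B 4/4 ok
(1,6)B 4/4 ok
(1,7)B 3/3 ok
(2,1)A 0/3 unhappy
(2,2)B 4/6 ok
(2,3)B 5/6 ok
(2,4)B 5/6 ok
(2,6)B 6/7 ok
(2,7)B 4/5 ok
(3,1)B 3/4 ok
(3,3)A 1/5 unhappy
(3,5)B 2/6 unhappy
(3,6)A 2/6 unhappy
(3,7)B 2/4 ok
(4,1)B 4/4 ok
(4,2)B 4/5 ok
(4,4)A 4/5 ok
(4,5)A 5/6 ok
(4,6)A 3/6 ok
(5,1)B 3/3 ok
(5,2)B 3/3 ok
(5,4)A 3/3 ok
(5,5)A 4/4 ok
(5,7)B 0/1 unhappy
For instance (2,1) has only 0/3 same-type neighbors, below 2/5.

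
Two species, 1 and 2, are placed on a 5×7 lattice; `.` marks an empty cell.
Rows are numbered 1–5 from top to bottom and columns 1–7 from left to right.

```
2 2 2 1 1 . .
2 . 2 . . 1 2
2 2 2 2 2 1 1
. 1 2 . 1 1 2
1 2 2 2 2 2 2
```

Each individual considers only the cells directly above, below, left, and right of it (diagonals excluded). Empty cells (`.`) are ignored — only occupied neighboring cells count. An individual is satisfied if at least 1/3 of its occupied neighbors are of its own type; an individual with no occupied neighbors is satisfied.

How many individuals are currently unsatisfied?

3

Row 1: (1,1)2 2/2 ✓ · (1,2)2 2/2 ✓ · (1,3)2 2/3 ✓ · (1,4)1 1/2 ✓ · (1,5)1 1/1 ✓
Row 2: (2,1)2 2/2 ✓ · (2,3)2 2/2 ✓ · (2,6)1 1/2 ✓ · (2,7)2 0/2 ✗
Row 3: (3,1)2 2/2 ✓ · (3,2)2 2/3 ✓ · (3,3)2 4/4 ✓ · (3,4)2 2/2 ✓ · (3,5)2 1/3 ✓ · (3,6)1 3/4 ✓ · (3,7)1 1/3 ✓
Row 4: (4,2)1 0/3 ✗ · (4,3)2 2/3 ✓ · (4,5)1 1/3 ✓ · (4,6)1 2/4 ✓ · (4,7)2 1/3 ✓
Row 5: (5,1)1 0/1 ✗ · (5,2)2 1/3 ✓ · (5,3)2 3/3 ✓ · (5,4)2 2/2 ✓ · (5,5)2 2/3 ✓ · (5,6)2 2/3 ✓ · (5,7)2 2/2 ✓
Unsatisfied: (2,7), (4,2), (5,1) — 3 in total.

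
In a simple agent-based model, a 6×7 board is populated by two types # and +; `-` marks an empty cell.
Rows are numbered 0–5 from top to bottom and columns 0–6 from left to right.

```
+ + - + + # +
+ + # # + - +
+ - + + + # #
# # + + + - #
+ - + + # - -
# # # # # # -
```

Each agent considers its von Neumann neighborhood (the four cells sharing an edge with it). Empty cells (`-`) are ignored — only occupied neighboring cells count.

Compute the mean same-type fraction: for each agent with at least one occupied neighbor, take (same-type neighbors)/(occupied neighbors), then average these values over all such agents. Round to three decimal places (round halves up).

0.632

(0,0)+ 2/2
(0,1)+ 2/2
(0,3)+ 1/2
(0,4)+ 2/3
(0,5)# 0/2
(0,6)+ 1/2
(1,0)+ 3/3
(1,1)+ 2/3
(1,2)# 1/3
(1,3)# 1/4
(1,4)+ 2/3
(1,6)+ 1/2
(2,0)+ 1/2
(2,2)+ 2/3
(2,3)+ 3/4
(2,4)+ 3/4
(2,5)# 1/2
(2,6)# 2/3
(3,0)# 1/3
(3,1)# 1/2
(3,2)+ 3/4
(3,3)+ 4/4
(3,4)+ 2/3
(3,6)# 1/1
(4,0)+ 0/2
(4,2)+ 2/3
(4,3)+ 2/4
(4,4)# 1/3
(5,0)# 1/2
(5,1)# 2/2
(5,2)# 2/3
(5,3)# 2/3
(5,4)# 3/3
(5,5)# 1/1
Sum over 34 agents: 2/2 + 2/2 + 1/2 + 2/3 + 0/2 + 1/2 + 3/3 + 2/3 + 1/3 + 1/4 + 2/3 + 1/2 + 1/2 + 2/3 + 3/4 + 3/4 + 1/2 + 2/3 + 1/3 + 1/2 + 3/4 + 4/4 + 2/3 + 1/1 + 0/2 + 2/3 + 2/4 + 1/3 + 1/2 + 2/2 + 2/3 + 2/3 + 3/3 + 1/1 = 43/2; mean = 43/2 ÷ 34 = 43/68 = 0.632352… → 0.632.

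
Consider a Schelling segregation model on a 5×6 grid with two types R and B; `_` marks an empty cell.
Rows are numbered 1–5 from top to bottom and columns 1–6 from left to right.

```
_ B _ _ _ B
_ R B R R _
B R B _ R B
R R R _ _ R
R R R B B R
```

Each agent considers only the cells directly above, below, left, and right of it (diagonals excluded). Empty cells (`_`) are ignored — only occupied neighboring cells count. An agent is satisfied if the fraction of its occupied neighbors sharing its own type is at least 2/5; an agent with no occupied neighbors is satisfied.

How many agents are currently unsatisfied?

(1,2)B 0/1 ✗
(1,6)B 0/0 ✓
(2,2)R 1/3 ✗
(2,3)B 1/3 ✗
(2,4)R 1/2 ✓
(2,5)R 2/2 ✓
(3,1)B 0/2 ✗
(3,2)R 2/4 ✓
(3,3)B 1/3 ✗
(3,5)R 1/2 ✓
(3,6)B 0/2 ✗
(4,1)R 2/3 ✓
(4,2)R 4/4 ✓
(4,3)R 2/3 ✓
(4,6)R 1/2 ✓
(5,1)R 2/2 ✓
(5,2)R 3/3 ✓
(5,3)R 2/3 ✓
(5,4)B 1/2 ✓
(5,5)B 1/2 ✓
(5,6)R 1/2 ✓
Unsatisfied: (1,2), (2,2), (2,3), (3,1), (3,3), (3,6) — 6 in total.

6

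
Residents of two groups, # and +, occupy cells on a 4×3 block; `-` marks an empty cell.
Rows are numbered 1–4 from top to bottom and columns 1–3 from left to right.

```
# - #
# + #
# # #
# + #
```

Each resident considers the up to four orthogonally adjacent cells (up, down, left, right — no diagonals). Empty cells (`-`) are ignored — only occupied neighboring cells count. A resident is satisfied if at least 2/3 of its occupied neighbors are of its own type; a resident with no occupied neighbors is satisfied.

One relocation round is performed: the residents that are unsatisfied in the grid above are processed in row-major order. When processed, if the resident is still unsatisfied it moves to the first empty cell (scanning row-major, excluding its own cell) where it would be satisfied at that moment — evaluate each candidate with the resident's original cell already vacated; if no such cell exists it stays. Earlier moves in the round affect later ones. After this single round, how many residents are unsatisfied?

Initially unsatisfied (in order): (2,2), (3,2), (4,1), (4,2), (4,3).
  (2,2): no empty cell satisfies it; stays.
  (3,2) → (1,2).
  (4,1): no empty cell satisfies it; stays.
  (4,2): no empty cell satisfies it; stays.
  (4,3): no empty cell satisfies it; stays.
Resulting grid:
# # #
# + #
# - #
# + #
Unsatisfied now: (2,2), (4,1), (4,2), (4,3).

4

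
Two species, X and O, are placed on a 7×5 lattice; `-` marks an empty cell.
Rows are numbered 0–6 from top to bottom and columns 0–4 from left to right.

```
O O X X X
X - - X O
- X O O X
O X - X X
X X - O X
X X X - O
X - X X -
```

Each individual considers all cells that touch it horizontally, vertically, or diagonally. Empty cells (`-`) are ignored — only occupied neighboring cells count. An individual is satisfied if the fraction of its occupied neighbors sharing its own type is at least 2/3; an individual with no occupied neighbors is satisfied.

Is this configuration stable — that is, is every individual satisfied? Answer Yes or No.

Row 0: (0,0)O 1/2 not · (0,1)O 1/3 not · (0,2)X 2/3 satisfied · (0,3)X 3/4 satisfied · (0,4)X 2/3 satisfied
Row 1: (1,0)X 1/3 not · (1,3)X 4/7 not · (1,4)O 1/5 not
Row 2: (2,1)X 2/4 not · (2,2)O 1/5 not · (2,3)O 2/6 not · (2,4)X 3/5 not
Row 3: (3,0)O 0/4 not · (3,1)X 3/5 not · (3,3)X 3/6 not · (3,4)X 3/5 not
Row 4: (4,0)X 4/5 satisfied · (4,1)X 5/6 satisfied · (4,3)O 1/5 not · (4,4)X 2/4 not
Row 5: (5,0)X 4/4 satisfied · (5,1)X 6/6 satisfied · (5,2)X 4/5 satisfied · (5,4)O 1/3 not
Row 6: (6,0)X 2/2 satisfied · (6,2)X 3/3 satisfied · (6,3)X 2/3 satisfied
For instance (0,0) has only 1/2 same-type neighbors, below 2/3.

No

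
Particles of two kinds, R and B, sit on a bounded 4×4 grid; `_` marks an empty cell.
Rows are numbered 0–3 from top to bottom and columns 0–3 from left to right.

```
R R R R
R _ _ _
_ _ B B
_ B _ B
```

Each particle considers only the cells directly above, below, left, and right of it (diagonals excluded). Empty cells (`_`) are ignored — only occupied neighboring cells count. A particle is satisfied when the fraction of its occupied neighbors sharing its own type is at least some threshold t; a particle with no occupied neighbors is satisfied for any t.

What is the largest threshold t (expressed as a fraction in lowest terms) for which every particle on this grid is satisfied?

Row 0: (0,0)R 2/2 · (0,1)R 2/2 · (0,2)R 2/2 · (0,3)R 1/1
Row 1: (1,0)R 1/1
Row 2: (2,2)B 1/1 · (2,3)B 2/2
Row 3: (3,1)B — no occupied neighbors · (3,3)B 1/1
The smallest same-type fraction is 2/2 at (0,0), which reduces to 1/1. Any threshold above that leaves this particle unsatisfied.

1/1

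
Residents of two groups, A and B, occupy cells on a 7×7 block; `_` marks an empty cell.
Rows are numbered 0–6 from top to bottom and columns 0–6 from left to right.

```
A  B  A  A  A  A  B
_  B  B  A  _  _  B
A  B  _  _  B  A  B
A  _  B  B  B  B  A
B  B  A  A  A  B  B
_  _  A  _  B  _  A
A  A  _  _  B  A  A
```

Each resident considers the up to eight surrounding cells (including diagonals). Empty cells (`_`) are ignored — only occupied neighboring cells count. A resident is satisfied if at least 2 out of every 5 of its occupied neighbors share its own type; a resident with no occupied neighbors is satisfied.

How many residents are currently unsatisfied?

Row 0: (0,0)A 0/2 not · (0,1)B 2/4 satisfied · (0,2)A 2/5 satisfied · (0,3)A 3/4 satisfied · (0,4)A 3/3 satisfied · (0,5)A 1/3 not · (0,6)B 1/2 satisfied
Row 1: (1,1)B 3/6 satisfied · (1,2)B 3/6 satisfied · (1,3)A 3/5 satisfied · (1,6)B 2/4 satisfied
Row 2: (2,0)A 1/3 not · (2,1)B 3/5 satisfied · (2,4)B 3/5 satisfied · (2,5)A 1/6 not · (2,6)B 2/4 satisfied
Row 3: (3,0)A 1/4 not · (3,2)B 3/5 satisfied · (3,3)B 3/6 satisfied · (3,4)B 4/7 satisfied · (3,5)B 5/8 satisfied · (3,6)A 1/5 not
Row 4: (4,0)B 1/2 satisfied · (4,1)B 2/5 satisfied · (4,2)A 2/5 satisfied · (4,3)A 3/7 satisfied · (4,4)A 1/6 not · (4,5)B 4/7 satisfied · (4,6)B 2/4 satisfied
Row 5: (5,2)A 3/4 satisfied · (5,4)B 2/5 satisfied · (5,6)A 2/4 satisfied
Row 6: (6,0)A 1/1 satisfied · (6,1)A 2/2 satisfied · (6,4)B 1/2 satisfied · (6,5)A 2/4 satisfied · (6,6)A 2/2 satisfied
Unsatisfied: (0,0), (0,5), (2,0), (2,5), (3,0), (3,6), (4,4) — 7 in total.

7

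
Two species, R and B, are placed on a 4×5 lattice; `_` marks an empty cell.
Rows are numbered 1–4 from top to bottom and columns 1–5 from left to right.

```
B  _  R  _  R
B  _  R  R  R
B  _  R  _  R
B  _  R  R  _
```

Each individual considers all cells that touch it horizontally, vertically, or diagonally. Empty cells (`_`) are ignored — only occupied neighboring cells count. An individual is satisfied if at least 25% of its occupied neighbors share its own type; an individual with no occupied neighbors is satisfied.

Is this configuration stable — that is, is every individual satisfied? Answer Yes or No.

Yes

Row 1: (1,1)B 1/1 satisfied · (1,3)R 2/2 satisfied · (1,5)R 2/2 satisfied
Row 2: (2,1)B 2/2 satisfied · (2,3)R 3/3 satisfied · (2,4)R 6/6 satisfied · (2,5)R 3/3 satisfied
Row 3: (3,1)B 2/2 satisfied · (3,3)R 4/4 satisfied · (3,5)R 3/3 satisfied
Row 4: (4,1)B 1/1 satisfied · (4,3)R 2/2 satisfied · (4,4)R 3/3 satisfied
All meet the threshold, so the configuration is stable.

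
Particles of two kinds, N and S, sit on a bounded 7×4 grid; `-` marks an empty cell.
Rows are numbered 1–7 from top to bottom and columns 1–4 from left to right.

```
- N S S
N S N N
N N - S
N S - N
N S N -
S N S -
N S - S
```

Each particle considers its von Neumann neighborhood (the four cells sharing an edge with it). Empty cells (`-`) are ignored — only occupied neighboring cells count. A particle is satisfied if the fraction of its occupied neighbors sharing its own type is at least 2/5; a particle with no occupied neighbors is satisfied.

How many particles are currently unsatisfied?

17

(1,2)N 0/2 ✗
(1,3)S 1/3 ✗
(1,4)S 1/2 ✓
(2,1)N 1/2 ✓
(2,2)S 0/4 ✗
(2,3)N 1/3 ✗
(2,4)N 1/3 ✗
(3,1)N 3/3 ✓
(3,2)N 1/3 ✗
(3,4)S 0/2 ✗
(4,1)N 2/3 ✓
(4,2)S 1/3 ✗
(4,4)N 0/1 ✗
(5,1)N 1/3 ✗
(5,2)S 1/4 ✗
(5,3)N 0/2 ✗
(6,1)S 0/3 ✗
(6,2)N 0/4 ✗
(6,3)S 0/2 ✗
(7,1)N 0/2 ✗
(7,2)S 0/2 ✗
(7,4)S 0/0 ✓
Unsatisfied: (1,2), (1,3), (2,2), (2,3), (2,4), (3,2), (3,4), (4,2), (4,4), (5,1), (5,2), (5,3), (6,1), (6,2), (6,3), (7,1), (7,2) — 17 in total.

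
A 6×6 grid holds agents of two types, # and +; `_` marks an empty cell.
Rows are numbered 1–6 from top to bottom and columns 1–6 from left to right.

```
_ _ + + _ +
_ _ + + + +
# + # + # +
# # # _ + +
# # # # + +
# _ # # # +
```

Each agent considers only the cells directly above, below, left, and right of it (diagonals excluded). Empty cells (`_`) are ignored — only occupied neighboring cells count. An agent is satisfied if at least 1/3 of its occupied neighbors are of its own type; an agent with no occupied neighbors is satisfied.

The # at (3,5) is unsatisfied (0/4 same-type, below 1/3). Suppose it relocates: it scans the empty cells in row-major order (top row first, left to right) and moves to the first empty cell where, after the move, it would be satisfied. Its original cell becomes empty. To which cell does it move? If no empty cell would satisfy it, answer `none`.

Vacating (3,5). Empty cells in order:
  (1,1): 0/0 same-type → satisfied — stop here.

(1,1)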